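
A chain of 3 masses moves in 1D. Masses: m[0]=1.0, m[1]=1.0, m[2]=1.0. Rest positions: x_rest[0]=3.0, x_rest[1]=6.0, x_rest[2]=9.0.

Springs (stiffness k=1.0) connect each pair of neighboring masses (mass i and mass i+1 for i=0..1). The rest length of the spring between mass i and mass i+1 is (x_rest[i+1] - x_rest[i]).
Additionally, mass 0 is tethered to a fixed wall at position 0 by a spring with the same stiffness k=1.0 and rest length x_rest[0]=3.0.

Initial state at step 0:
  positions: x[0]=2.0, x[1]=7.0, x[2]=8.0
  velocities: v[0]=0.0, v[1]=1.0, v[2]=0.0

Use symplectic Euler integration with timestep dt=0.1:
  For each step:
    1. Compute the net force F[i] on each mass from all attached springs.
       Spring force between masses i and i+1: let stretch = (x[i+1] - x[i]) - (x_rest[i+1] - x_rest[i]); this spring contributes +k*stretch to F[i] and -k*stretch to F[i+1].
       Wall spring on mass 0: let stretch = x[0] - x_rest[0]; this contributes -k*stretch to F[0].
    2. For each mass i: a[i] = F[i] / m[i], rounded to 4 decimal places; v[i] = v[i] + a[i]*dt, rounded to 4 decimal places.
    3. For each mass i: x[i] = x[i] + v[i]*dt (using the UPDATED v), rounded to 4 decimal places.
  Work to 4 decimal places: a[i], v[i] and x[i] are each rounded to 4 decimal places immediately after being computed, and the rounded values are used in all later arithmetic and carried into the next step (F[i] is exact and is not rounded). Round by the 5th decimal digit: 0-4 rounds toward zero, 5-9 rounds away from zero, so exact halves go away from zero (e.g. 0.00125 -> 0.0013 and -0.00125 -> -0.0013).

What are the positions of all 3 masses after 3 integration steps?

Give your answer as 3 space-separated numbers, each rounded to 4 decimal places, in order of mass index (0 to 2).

Answer: 2.1790 7.0585 8.1210

Derivation:
Step 0: x=[2.0000 7.0000 8.0000] v=[0.0000 1.0000 0.0000]
Step 1: x=[2.0300 7.0600 8.0200] v=[0.3000 0.6000 0.2000]
Step 2: x=[2.0900 7.0793 8.0604] v=[0.6000 0.1930 0.4040]
Step 3: x=[2.1790 7.0585 8.1210] v=[0.8899 -0.2078 0.6059]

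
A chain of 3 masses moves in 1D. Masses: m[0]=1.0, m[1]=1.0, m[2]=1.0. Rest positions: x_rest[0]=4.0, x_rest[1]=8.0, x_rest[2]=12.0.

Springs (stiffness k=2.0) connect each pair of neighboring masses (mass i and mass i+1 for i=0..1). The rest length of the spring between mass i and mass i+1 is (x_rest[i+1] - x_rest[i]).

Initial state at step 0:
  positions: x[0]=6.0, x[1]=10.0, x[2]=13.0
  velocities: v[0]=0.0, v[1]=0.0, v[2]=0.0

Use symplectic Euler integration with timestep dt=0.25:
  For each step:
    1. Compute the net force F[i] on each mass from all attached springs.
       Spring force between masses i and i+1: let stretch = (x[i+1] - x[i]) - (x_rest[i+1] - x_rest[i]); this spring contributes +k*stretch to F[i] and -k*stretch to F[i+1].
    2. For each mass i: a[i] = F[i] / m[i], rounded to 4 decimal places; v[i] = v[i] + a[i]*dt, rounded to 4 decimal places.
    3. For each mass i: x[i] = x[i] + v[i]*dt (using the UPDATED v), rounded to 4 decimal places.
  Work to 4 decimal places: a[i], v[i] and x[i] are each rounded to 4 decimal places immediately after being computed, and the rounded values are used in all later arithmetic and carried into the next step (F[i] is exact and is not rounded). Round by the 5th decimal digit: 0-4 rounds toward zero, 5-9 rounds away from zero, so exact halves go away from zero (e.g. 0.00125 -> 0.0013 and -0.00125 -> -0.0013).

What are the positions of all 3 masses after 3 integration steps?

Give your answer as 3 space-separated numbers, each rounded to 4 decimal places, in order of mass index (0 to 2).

Answer: 5.9297 9.4668 13.6036

Derivation:
Step 0: x=[6.0000 10.0000 13.0000] v=[0.0000 0.0000 0.0000]
Step 1: x=[6.0000 9.8750 13.1250] v=[0.0000 -0.5000 0.5000]
Step 2: x=[5.9844 9.6719 13.3438] v=[-0.0625 -0.8125 0.8750]
Step 3: x=[5.9297 9.4668 13.6036] v=[-0.2188 -0.8203 1.0391]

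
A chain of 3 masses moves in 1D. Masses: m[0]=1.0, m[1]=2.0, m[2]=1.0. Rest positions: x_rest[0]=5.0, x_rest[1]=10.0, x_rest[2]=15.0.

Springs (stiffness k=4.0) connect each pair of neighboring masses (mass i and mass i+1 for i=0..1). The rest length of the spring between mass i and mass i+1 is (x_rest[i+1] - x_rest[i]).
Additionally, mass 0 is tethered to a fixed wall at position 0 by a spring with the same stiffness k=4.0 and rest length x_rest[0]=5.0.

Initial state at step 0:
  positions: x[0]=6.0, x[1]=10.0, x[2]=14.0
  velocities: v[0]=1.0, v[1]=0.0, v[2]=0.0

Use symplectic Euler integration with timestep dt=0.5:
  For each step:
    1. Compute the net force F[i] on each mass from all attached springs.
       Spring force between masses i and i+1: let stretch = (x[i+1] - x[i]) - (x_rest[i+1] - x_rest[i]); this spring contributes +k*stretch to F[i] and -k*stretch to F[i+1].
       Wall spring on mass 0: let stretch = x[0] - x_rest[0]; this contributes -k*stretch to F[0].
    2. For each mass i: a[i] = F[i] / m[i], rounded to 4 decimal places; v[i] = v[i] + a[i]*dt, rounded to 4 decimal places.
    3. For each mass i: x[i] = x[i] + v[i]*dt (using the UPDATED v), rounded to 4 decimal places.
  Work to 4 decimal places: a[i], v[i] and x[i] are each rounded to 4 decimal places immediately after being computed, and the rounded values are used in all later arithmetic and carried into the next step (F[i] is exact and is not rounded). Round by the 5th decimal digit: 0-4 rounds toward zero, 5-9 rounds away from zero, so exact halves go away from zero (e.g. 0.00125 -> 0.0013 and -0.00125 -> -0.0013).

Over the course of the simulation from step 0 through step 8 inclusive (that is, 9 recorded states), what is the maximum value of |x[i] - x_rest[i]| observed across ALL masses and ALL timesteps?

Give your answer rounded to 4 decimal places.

Answer: 1.5000

Derivation:
Step 0: x=[6.0000 10.0000 14.0000] v=[1.0000 0.0000 0.0000]
Step 1: x=[4.5000 10.0000 15.0000] v=[-3.0000 0.0000 2.0000]
Step 2: x=[4.0000 9.7500 16.0000] v=[-1.0000 -0.5000 2.0000]
Step 3: x=[5.2500 9.7500 15.7500] v=[2.5000 0.0000 -0.5000]
Step 4: x=[5.7500 10.5000 14.5000] v=[1.0000 1.5000 -2.5000]
Step 5: x=[5.2500 10.8750 14.2500] v=[-1.0000 0.7500 -0.5000]
Step 6: x=[5.1250 10.1250 15.6250] v=[-0.2500 -1.5000 2.7500]
Step 7: x=[4.8750 9.6250 16.5000] v=[-0.5000 -1.0000 1.7500]
Step 8: x=[4.5000 10.1875 15.5000] v=[-0.7500 1.1250 -2.0000]
Max displacement = 1.5000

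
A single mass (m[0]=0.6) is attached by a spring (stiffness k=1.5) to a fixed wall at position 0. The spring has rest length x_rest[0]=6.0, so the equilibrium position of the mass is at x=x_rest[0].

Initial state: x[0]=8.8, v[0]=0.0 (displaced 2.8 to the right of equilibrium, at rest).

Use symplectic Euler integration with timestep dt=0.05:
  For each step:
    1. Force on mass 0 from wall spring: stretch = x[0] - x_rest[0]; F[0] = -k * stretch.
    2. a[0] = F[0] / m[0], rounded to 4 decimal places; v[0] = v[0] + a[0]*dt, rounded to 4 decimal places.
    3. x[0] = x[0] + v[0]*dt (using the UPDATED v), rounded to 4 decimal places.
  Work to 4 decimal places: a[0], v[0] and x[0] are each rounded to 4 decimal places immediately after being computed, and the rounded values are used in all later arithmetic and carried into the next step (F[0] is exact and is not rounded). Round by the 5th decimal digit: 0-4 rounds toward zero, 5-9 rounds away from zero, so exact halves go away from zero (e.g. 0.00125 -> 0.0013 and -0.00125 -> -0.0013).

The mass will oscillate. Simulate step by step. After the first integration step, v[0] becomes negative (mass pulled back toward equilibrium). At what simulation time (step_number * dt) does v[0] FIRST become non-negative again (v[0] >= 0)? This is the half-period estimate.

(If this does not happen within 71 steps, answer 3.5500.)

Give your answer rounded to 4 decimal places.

Answer: 2.0000

Derivation:
Step 0: x=[8.8000] v=[0.0000]
Step 1: x=[8.7825] v=[-0.3500]
Step 2: x=[8.7476] v=[-0.6978]
Step 3: x=[8.6955] v=[-1.0413]
Step 4: x=[8.6266] v=[-1.3782]
Step 5: x=[8.5413] v=[-1.7065]
Step 6: x=[8.4401] v=[-2.0242]
Step 7: x=[8.3236] v=[-2.3292]
Step 8: x=[8.1926] v=[-2.6197]
Step 9: x=[8.0479] v=[-2.8938]
Step 10: x=[7.8904] v=[-3.1498]
Step 11: x=[7.7211] v=[-3.3861]
Step 12: x=[7.5410] v=[-3.6012]
Step 13: x=[7.3513] v=[-3.7938]
Step 14: x=[7.1532] v=[-3.9627]
Step 15: x=[6.9479] v=[-4.1069]
Step 16: x=[6.7366] v=[-4.2254]
Step 17: x=[6.5207] v=[-4.3175]
Step 18: x=[6.3016] v=[-4.3826]
Step 19: x=[6.0806] v=[-4.4203]
Step 20: x=[5.8591] v=[-4.4304]
Step 21: x=[5.6385] v=[-4.4128]
Step 22: x=[5.4201] v=[-4.3676]
Step 23: x=[5.2053] v=[-4.2951]
Step 24: x=[4.9955] v=[-4.1958]
Step 25: x=[4.7920] v=[-4.0702]
Step 26: x=[4.5960] v=[-3.9192]
Step 27: x=[4.4088] v=[-3.7437]
Step 28: x=[4.2316] v=[-3.5448]
Step 29: x=[4.0654] v=[-3.3238]
Step 30: x=[3.9113] v=[-3.0820]
Step 31: x=[3.7703] v=[-2.8209]
Step 32: x=[3.6432] v=[-2.5422]
Step 33: x=[3.5308] v=[-2.2476]
Step 34: x=[3.4339] v=[-1.9390]
Step 35: x=[3.3530] v=[-1.6182]
Step 36: x=[3.2886] v=[-1.2873]
Step 37: x=[3.2412] v=[-0.9484]
Step 38: x=[3.2110] v=[-0.6036]
Step 39: x=[3.1983] v=[-0.2550]
Step 40: x=[3.2031] v=[0.0952]
First v>=0 after going negative at step 40, time=2.0000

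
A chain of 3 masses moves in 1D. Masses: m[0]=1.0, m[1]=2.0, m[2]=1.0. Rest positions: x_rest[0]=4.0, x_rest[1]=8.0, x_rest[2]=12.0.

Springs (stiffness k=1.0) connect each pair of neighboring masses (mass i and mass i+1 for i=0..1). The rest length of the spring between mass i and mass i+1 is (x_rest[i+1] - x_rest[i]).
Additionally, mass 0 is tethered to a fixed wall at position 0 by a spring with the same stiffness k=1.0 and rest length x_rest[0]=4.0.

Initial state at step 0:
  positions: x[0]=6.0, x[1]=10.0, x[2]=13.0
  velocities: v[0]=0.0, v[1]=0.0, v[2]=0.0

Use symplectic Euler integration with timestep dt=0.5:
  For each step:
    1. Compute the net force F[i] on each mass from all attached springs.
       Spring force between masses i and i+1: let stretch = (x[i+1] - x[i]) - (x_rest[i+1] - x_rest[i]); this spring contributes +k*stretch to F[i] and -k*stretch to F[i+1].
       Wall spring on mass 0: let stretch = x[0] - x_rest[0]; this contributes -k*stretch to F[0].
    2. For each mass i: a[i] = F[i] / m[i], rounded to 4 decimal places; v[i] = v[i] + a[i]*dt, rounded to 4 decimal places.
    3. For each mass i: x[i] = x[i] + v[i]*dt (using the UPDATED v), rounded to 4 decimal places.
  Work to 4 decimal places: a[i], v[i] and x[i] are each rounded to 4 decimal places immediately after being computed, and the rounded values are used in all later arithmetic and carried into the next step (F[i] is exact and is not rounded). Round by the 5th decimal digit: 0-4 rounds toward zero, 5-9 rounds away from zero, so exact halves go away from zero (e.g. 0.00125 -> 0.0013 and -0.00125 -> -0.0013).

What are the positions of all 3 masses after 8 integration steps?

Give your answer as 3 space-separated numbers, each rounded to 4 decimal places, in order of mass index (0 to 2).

Step 0: x=[6.0000 10.0000 13.0000] v=[0.0000 0.0000 0.0000]
Step 1: x=[5.5000 9.8750 13.2500] v=[-1.0000 -0.2500 0.5000]
Step 2: x=[4.7188 9.6250 13.6563] v=[-1.5625 -0.5000 0.8125]
Step 3: x=[3.9844 9.2656 14.0548] v=[-1.4688 -0.7188 0.7969]
Step 4: x=[3.5742 8.8447 14.2560] v=[-0.8204 -0.8418 0.4023]
Step 5: x=[3.5881 8.4414 14.1043] v=[0.0278 -0.8066 -0.3034]
Step 6: x=[3.9183 8.1393 13.5369] v=[0.6604 -0.6042 -1.1349]
Step 7: x=[4.3242 7.9843 12.6201] v=[0.8118 -0.3101 -1.8337]
Step 8: x=[4.5641 7.9512 11.5443] v=[0.4798 -0.0662 -2.1516]

Answer: 4.5641 7.9512 11.5443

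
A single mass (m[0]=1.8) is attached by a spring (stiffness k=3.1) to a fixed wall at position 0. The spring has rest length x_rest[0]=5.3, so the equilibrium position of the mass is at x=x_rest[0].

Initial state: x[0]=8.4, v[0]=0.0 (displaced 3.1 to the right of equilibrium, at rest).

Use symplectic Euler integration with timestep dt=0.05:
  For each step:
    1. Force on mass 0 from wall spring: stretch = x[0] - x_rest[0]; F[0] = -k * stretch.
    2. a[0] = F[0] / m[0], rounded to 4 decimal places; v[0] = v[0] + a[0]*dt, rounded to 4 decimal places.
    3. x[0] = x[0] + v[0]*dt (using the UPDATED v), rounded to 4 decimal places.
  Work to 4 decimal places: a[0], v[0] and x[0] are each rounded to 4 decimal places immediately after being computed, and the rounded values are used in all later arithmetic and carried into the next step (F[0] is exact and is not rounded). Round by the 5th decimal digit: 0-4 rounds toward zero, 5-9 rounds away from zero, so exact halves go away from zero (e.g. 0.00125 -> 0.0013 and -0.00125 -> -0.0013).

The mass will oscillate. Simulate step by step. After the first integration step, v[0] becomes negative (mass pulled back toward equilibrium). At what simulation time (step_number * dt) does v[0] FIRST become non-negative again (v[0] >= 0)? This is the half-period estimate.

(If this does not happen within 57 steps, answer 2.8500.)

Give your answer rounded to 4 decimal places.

Step 0: x=[8.4000] v=[0.0000]
Step 1: x=[8.3867] v=[-0.2669]
Step 2: x=[8.3601] v=[-0.5327]
Step 3: x=[8.3203] v=[-0.7962]
Step 4: x=[8.2675] v=[-1.0563]
Step 5: x=[8.2019] v=[-1.3118]
Step 6: x=[8.1238] v=[-1.5617]
Step 7: x=[8.0336] v=[-1.8049]
Step 8: x=[7.9316] v=[-2.0403]
Step 9: x=[7.8183] v=[-2.2669]
Step 10: x=[7.6941] v=[-2.4838]
Step 11: x=[7.5596] v=[-2.6900]
Step 12: x=[7.4154] v=[-2.8846]
Step 13: x=[7.2621] v=[-3.0668]
Step 14: x=[7.1003] v=[-3.2358]
Step 15: x=[6.9308] v=[-3.3908]
Step 16: x=[6.7542] v=[-3.5312]
Step 17: x=[6.5714] v=[-3.6564]
Step 18: x=[6.3831] v=[-3.7659]
Step 19: x=[6.1901] v=[-3.8592]
Step 20: x=[5.9933] v=[-3.9359]
Step 21: x=[5.7935] v=[-3.9956]
Step 22: x=[5.5916] v=[-4.0381]
Step 23: x=[5.3884] v=[-4.0632]
Step 24: x=[5.1849] v=[-4.0708]
Step 25: x=[4.9819] v=[-4.0609]
Step 26: x=[4.7802] v=[-4.0335]
Step 27: x=[4.5808] v=[-3.9887]
Step 28: x=[4.3845] v=[-3.9268]
Step 29: x=[4.1921] v=[-3.8480]
Step 30: x=[4.0045] v=[-3.7526]
Step 31: x=[3.8225] v=[-3.6410]
Step 32: x=[3.6468] v=[-3.5138]
Step 33: x=[3.4782] v=[-3.3714]
Step 34: x=[3.3175] v=[-3.2145]
Step 35: x=[3.1653] v=[-3.0438]
Step 36: x=[3.0223] v=[-2.8600]
Step 37: x=[2.8891] v=[-2.6639]
Step 38: x=[2.7663] v=[-2.4563]
Step 39: x=[2.6544] v=[-2.2381]
Step 40: x=[2.5539] v=[-2.0103]
Step 41: x=[2.4652] v=[-1.7738]
Step 42: x=[2.3887] v=[-1.5297]
Step 43: x=[2.3248] v=[-1.2790]
Step 44: x=[2.2737] v=[-1.0228]
Step 45: x=[2.2356] v=[-0.7622]
Step 46: x=[2.2107] v=[-0.4983]
Step 47: x=[2.1991] v=[-0.2323]
Step 48: x=[2.2008] v=[0.0347]
First v>=0 after going negative at step 48, time=2.4000

Answer: 2.4000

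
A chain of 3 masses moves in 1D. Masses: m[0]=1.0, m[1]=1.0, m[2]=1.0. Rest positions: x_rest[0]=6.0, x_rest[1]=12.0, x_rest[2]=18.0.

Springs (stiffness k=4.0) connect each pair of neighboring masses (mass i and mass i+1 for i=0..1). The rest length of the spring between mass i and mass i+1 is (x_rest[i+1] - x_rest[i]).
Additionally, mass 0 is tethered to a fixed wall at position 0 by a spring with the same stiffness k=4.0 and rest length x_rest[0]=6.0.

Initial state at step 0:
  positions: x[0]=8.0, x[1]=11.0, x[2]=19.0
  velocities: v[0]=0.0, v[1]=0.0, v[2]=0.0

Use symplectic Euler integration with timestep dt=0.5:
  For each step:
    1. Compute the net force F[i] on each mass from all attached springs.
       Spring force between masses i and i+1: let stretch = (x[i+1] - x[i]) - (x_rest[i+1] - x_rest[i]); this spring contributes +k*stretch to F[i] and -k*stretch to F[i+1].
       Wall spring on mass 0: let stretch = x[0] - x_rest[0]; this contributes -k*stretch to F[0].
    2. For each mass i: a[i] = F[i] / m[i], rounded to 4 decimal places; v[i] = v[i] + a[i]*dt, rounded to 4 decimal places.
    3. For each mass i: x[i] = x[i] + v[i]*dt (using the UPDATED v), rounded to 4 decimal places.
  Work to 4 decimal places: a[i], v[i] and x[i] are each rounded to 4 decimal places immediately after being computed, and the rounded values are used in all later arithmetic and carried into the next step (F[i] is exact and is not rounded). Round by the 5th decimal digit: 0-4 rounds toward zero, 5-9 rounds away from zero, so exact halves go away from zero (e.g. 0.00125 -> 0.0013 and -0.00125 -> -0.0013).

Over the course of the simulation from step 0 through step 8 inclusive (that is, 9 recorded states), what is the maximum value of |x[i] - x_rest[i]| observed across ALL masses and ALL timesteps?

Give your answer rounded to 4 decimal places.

Answer: 4.0000

Derivation:
Step 0: x=[8.0000 11.0000 19.0000] v=[0.0000 0.0000 0.0000]
Step 1: x=[3.0000 16.0000 17.0000] v=[-10.0000 10.0000 -4.0000]
Step 2: x=[8.0000 9.0000 20.0000] v=[10.0000 -14.0000 6.0000]
Step 3: x=[6.0000 12.0000 18.0000] v=[-4.0000 6.0000 -4.0000]
Step 4: x=[4.0000 15.0000 16.0000] v=[-4.0000 6.0000 -4.0000]
Step 5: x=[9.0000 8.0000 19.0000] v=[10.0000 -14.0000 6.0000]
Step 6: x=[4.0000 13.0000 17.0000] v=[-10.0000 10.0000 -4.0000]
Step 7: x=[4.0000 13.0000 17.0000] v=[0.0000 0.0000 0.0000]
Step 8: x=[9.0000 8.0000 19.0000] v=[10.0000 -10.0000 4.0000]
Max displacement = 4.0000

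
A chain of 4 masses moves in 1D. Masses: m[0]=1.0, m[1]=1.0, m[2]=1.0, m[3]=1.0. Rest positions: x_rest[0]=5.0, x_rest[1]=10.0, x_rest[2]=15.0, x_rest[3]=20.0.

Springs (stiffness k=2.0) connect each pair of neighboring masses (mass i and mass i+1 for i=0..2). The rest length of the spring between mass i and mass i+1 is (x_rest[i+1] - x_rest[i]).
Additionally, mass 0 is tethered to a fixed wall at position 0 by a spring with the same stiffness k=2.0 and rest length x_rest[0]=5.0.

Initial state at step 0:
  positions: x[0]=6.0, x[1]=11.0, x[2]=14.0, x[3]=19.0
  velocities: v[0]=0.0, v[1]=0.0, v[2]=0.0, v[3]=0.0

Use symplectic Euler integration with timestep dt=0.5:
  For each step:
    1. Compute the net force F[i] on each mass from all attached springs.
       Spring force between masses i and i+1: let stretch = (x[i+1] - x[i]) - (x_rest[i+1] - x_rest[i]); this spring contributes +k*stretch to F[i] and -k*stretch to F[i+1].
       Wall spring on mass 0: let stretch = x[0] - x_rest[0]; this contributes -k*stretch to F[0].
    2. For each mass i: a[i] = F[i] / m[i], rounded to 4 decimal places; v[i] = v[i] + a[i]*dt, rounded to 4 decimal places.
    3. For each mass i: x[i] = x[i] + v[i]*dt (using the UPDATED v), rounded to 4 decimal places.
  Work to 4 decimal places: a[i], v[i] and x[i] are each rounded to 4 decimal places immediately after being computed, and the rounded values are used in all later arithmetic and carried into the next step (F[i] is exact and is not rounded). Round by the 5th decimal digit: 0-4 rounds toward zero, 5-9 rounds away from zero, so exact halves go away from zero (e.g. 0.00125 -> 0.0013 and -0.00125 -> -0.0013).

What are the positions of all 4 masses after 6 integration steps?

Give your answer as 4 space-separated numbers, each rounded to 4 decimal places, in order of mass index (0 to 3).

Answer: 5.5000 9.4219 15.2969 19.9688

Derivation:
Step 0: x=[6.0000 11.0000 14.0000 19.0000] v=[0.0000 0.0000 0.0000 0.0000]
Step 1: x=[5.5000 10.0000 15.0000 19.0000] v=[-1.0000 -2.0000 2.0000 0.0000]
Step 2: x=[4.5000 9.2500 15.5000 19.5000] v=[-2.0000 -1.5000 1.0000 1.0000]
Step 3: x=[3.6250 9.2500 14.8750 20.5000] v=[-1.7500 0.0000 -1.2500 2.0000]
Step 4: x=[3.7500 9.2500 14.2500 21.1875] v=[0.2500 0.0000 -1.2500 1.3750]
Step 5: x=[4.7500 9.0000 14.5938 20.9063] v=[2.0000 -0.5000 0.6875 -0.5625]
Step 6: x=[5.5000 9.4219 15.2969 19.9688] v=[1.5000 0.8438 1.4062 -1.8750]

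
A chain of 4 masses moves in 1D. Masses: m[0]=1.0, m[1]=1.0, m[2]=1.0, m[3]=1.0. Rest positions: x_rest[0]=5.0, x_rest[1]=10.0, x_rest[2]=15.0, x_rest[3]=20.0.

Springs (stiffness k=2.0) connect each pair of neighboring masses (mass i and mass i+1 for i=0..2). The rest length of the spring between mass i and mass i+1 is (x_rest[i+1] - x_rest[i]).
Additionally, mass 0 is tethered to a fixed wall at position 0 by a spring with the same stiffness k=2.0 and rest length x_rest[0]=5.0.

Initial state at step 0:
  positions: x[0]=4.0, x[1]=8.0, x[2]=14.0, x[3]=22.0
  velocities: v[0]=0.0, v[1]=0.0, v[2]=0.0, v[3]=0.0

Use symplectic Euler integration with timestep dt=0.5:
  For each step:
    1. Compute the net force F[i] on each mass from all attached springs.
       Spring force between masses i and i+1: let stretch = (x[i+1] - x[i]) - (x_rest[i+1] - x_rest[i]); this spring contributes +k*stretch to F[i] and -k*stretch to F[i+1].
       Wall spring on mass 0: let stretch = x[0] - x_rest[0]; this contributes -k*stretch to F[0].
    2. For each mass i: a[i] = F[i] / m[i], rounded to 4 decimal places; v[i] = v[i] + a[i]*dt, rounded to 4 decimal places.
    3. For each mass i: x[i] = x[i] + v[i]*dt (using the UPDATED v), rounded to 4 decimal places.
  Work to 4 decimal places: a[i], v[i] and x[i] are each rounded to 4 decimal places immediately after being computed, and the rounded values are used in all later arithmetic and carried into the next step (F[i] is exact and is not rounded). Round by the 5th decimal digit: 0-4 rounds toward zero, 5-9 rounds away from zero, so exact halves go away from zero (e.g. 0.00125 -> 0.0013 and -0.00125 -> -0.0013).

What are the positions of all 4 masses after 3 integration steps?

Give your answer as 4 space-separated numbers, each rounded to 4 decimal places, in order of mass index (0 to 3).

Answer: 5.7500 11.6250 15.3750 18.0000

Derivation:
Step 0: x=[4.0000 8.0000 14.0000 22.0000] v=[0.0000 0.0000 0.0000 0.0000]
Step 1: x=[4.0000 9.0000 15.0000 20.5000] v=[0.0000 2.0000 2.0000 -3.0000]
Step 2: x=[4.5000 10.5000 15.7500 18.7500] v=[1.0000 3.0000 1.5000 -3.5000]
Step 3: x=[5.7500 11.6250 15.3750 18.0000] v=[2.5000 2.2500 -0.7500 -1.5000]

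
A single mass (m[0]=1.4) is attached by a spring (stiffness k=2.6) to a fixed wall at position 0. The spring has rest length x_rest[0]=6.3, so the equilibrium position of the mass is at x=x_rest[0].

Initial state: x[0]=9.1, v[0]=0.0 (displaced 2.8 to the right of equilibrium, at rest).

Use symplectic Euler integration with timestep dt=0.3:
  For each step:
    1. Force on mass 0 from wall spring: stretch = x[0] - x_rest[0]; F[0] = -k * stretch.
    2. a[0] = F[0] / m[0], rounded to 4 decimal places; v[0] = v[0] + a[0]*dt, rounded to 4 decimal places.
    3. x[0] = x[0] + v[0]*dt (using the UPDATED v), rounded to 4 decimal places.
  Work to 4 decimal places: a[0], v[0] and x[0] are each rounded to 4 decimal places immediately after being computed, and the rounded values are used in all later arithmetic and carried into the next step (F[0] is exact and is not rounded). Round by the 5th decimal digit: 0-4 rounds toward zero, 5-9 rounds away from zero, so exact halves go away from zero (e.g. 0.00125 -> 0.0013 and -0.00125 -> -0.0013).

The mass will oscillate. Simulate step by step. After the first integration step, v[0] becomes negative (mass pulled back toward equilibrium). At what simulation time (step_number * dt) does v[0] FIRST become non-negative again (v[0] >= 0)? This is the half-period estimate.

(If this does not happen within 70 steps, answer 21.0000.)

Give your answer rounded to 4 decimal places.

Step 0: x=[9.1000] v=[0.0000]
Step 1: x=[8.6320] v=[-1.5600]
Step 2: x=[7.7742] v=[-2.8593]
Step 3: x=[6.6700] v=[-3.6806]
Step 4: x=[5.5040] v=[-3.8867]
Step 5: x=[4.4710] v=[-3.4432]
Step 6: x=[3.7437] v=[-2.4242]
Step 7: x=[3.4437] v=[-1.0000]
Step 8: x=[3.6211] v=[0.5914]
First v>=0 after going negative at step 8, time=2.4000

Answer: 2.4000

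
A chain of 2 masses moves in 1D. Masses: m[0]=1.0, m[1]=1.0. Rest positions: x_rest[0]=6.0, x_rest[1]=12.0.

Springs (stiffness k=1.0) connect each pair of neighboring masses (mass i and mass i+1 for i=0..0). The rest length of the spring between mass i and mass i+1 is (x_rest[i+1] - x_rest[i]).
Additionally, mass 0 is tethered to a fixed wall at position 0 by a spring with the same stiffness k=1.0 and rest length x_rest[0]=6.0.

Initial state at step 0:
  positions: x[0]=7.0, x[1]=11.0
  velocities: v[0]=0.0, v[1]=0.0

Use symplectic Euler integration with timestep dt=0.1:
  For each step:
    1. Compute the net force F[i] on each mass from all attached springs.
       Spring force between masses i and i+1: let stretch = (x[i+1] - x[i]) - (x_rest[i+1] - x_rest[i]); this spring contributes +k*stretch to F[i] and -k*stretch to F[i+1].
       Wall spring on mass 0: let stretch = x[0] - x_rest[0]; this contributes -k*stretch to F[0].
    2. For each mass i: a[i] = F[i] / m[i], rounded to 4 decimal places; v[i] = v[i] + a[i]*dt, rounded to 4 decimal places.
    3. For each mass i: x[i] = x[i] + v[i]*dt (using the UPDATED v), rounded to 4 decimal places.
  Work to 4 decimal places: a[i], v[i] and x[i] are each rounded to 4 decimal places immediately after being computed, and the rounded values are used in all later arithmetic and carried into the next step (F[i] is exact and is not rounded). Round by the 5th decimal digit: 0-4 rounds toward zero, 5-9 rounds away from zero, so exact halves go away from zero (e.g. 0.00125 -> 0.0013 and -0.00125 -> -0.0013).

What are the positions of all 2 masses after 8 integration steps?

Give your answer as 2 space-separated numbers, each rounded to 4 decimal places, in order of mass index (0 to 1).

Answer: 6.0786 11.6209

Derivation:
Step 0: x=[7.0000 11.0000] v=[0.0000 0.0000]
Step 1: x=[6.9700 11.0200] v=[-0.3000 0.2000]
Step 2: x=[6.9108 11.0595] v=[-0.5920 0.3950]
Step 3: x=[6.8240 11.1175] v=[-0.8682 0.5801]
Step 4: x=[6.7119 11.1926] v=[-1.1213 0.7508]
Step 5: x=[6.5775 11.2829] v=[-1.3444 0.9027]
Step 6: x=[6.4243 11.3861] v=[-1.5316 1.0322]
Step 7: x=[6.2565 11.4997] v=[-1.6779 1.1360]
Step 8: x=[6.0786 11.6209] v=[-1.7792 1.2117]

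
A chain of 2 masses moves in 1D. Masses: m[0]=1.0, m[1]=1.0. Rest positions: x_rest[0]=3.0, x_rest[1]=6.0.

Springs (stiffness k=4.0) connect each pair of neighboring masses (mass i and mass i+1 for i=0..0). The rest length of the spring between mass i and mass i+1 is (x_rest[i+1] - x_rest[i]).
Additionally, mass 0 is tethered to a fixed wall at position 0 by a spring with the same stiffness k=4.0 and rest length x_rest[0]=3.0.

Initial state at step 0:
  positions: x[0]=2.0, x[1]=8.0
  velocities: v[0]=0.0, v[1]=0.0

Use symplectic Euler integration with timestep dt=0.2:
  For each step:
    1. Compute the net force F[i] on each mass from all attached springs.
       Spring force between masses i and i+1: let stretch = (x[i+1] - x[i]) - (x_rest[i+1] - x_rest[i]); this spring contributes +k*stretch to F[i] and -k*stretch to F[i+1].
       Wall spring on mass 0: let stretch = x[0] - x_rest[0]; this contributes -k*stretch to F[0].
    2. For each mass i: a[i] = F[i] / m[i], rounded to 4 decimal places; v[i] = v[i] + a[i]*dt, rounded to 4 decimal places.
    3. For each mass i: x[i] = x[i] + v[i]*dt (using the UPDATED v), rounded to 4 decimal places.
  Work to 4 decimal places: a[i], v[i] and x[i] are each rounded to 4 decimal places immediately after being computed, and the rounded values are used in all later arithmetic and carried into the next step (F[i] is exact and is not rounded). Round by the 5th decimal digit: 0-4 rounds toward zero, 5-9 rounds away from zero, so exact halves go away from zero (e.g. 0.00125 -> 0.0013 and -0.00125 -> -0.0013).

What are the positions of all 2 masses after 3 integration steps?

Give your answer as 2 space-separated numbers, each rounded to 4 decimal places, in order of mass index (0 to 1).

Step 0: x=[2.0000 8.0000] v=[0.0000 0.0000]
Step 1: x=[2.6400 7.5200] v=[3.2000 -2.4000]
Step 2: x=[3.6384 6.7392] v=[4.9920 -3.9040]
Step 3: x=[4.5508 5.9423] v=[4.5619 -3.9846]

Answer: 4.5508 5.9423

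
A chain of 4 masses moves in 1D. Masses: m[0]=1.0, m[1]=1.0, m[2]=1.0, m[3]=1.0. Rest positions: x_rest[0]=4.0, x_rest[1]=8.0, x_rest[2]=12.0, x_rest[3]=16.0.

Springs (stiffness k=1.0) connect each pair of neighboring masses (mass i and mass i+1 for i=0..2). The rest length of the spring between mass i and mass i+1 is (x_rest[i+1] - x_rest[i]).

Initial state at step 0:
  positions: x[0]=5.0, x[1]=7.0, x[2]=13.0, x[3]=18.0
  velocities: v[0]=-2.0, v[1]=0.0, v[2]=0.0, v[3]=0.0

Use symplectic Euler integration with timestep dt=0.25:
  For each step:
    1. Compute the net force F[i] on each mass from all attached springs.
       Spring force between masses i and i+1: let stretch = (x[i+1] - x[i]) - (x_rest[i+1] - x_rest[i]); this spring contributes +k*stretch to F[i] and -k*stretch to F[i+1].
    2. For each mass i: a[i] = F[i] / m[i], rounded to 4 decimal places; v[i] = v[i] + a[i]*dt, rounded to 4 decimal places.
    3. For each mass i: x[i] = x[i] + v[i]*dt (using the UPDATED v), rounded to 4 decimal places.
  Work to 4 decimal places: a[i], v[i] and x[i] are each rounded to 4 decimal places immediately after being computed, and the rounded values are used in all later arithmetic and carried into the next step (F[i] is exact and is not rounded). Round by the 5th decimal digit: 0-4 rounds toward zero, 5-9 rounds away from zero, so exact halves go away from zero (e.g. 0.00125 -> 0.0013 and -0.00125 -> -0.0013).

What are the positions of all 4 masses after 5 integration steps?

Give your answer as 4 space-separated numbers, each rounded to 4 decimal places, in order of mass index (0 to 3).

Answer: 1.8835 8.9472 12.5770 17.0923

Derivation:
Step 0: x=[5.0000 7.0000 13.0000 18.0000] v=[-2.0000 0.0000 0.0000 0.0000]
Step 1: x=[4.3750 7.2500 12.9375 17.9375] v=[-2.5000 1.0000 -0.2500 -0.2500]
Step 2: x=[3.6797 7.6758 12.8320 17.8125] v=[-2.7813 1.7031 -0.4219 -0.5000]
Step 3: x=[2.9841 8.1741 12.7156 17.6262] v=[-2.7823 1.9931 -0.4658 -0.7451]
Step 4: x=[2.3629 8.6319 12.6222 17.3830] v=[-2.4848 1.8310 -0.3735 -0.9728]
Step 5: x=[1.8835 8.9472 12.5770 17.0923] v=[-1.9176 1.2613 -0.1809 -1.1630]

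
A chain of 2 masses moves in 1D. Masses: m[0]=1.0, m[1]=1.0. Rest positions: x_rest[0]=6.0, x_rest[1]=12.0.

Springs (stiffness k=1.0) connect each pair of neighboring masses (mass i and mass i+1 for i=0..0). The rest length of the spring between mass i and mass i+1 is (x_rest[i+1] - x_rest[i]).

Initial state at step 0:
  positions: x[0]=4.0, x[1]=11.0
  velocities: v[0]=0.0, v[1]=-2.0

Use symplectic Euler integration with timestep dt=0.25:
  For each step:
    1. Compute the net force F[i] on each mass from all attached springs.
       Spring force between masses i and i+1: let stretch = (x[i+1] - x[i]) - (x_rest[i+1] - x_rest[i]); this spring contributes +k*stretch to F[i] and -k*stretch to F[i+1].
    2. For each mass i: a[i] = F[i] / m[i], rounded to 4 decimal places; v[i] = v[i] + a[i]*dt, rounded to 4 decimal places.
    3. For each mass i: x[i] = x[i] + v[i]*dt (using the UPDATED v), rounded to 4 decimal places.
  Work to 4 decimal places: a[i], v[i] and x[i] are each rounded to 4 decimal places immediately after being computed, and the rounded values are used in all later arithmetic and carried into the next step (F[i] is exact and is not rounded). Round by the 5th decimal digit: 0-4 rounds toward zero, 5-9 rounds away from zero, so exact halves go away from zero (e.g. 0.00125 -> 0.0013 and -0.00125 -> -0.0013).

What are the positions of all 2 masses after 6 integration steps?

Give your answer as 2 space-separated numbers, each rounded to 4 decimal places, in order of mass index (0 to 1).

Answer: 3.9506 8.0497

Derivation:
Step 0: x=[4.0000 11.0000] v=[0.0000 -2.0000]
Step 1: x=[4.0625 10.4375] v=[0.2500 -2.2500]
Step 2: x=[4.1485 9.8516] v=[0.3438 -2.3438]
Step 3: x=[4.2159 9.2842] v=[0.2696 -2.2696]
Step 4: x=[4.2251 8.7750] v=[0.0367 -2.0367]
Step 5: x=[4.1437 8.3565] v=[-0.3258 -1.6742]
Step 6: x=[3.9506 8.0497] v=[-0.7726 -1.2274]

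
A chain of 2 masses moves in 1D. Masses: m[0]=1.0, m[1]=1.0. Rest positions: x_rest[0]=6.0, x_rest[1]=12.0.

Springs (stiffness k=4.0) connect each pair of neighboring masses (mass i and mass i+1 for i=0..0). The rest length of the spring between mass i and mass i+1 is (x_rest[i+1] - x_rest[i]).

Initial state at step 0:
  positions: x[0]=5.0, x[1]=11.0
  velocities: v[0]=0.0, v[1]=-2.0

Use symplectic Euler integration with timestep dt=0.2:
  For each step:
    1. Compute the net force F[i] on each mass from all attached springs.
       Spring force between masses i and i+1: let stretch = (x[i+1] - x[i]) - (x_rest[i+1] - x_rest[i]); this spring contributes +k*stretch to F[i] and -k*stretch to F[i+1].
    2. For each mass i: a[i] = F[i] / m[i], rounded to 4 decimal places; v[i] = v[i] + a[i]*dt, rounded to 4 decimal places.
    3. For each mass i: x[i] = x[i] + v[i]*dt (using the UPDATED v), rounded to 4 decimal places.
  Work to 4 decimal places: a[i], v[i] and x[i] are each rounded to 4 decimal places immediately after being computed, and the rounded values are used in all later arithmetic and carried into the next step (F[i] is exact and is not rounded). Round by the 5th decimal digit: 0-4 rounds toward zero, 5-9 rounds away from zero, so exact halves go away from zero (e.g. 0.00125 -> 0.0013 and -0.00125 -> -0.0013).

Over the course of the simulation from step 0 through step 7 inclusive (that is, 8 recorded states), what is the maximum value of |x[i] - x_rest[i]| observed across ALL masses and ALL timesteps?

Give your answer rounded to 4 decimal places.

Answer: 2.6825

Derivation:
Step 0: x=[5.0000 11.0000] v=[0.0000 -2.0000]
Step 1: x=[5.0000 10.6000] v=[0.0000 -2.0000]
Step 2: x=[4.9360 10.2640] v=[-0.3200 -1.6800]
Step 3: x=[4.7645 10.0355] v=[-0.8576 -1.1424]
Step 4: x=[4.4763 9.9237] v=[-1.4408 -0.5592]
Step 5: x=[4.0997 9.9003] v=[-1.8829 -0.1171]
Step 6: x=[3.6912 9.9088] v=[-2.0424 0.0424]
Step 7: x=[3.3175 9.8825] v=[-1.8683 -0.1317]
Max displacement = 2.6825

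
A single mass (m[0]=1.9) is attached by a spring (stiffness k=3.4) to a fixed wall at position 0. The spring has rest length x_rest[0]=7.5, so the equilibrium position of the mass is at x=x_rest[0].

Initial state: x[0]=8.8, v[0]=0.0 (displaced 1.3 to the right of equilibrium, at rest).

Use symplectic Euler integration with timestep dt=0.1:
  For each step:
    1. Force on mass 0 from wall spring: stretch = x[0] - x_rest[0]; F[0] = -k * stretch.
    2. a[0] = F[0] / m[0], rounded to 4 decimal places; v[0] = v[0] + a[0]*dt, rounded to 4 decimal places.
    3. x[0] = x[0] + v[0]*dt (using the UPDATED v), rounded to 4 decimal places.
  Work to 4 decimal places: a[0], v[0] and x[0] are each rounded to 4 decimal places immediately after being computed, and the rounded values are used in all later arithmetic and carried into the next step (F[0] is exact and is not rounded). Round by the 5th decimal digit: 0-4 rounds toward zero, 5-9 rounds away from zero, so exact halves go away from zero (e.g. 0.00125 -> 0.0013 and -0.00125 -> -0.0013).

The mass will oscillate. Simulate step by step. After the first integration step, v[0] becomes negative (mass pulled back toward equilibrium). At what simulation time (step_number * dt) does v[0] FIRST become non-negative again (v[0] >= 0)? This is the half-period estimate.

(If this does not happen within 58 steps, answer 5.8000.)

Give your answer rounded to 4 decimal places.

Step 0: x=[8.8000] v=[0.0000]
Step 1: x=[8.7767] v=[-0.2326]
Step 2: x=[8.7306] v=[-0.4611]
Step 3: x=[8.6625] v=[-0.6813]
Step 4: x=[8.5736] v=[-0.8893]
Step 5: x=[8.4655] v=[-1.0814]
Step 6: x=[8.3401] v=[-1.2542]
Step 7: x=[8.1997] v=[-1.4045]
Step 8: x=[8.0467] v=[-1.5297]
Step 9: x=[7.8840] v=[-1.6275]
Step 10: x=[7.7144] v=[-1.6962]
Step 11: x=[7.5409] v=[-1.7346]
Step 12: x=[7.3667] v=[-1.7419]
Step 13: x=[7.1949] v=[-1.7181]
Step 14: x=[7.0286] v=[-1.6635]
Step 15: x=[6.8707] v=[-1.5791]
Step 16: x=[6.7241] v=[-1.4665]
Step 17: x=[6.5913] v=[-1.3277]
Step 18: x=[6.4748] v=[-1.1651]
Step 19: x=[6.3766] v=[-0.9816]
Step 20: x=[6.2985] v=[-0.7806]
Step 21: x=[6.2419] v=[-0.5656]
Step 22: x=[6.2079] v=[-0.3405]
Step 23: x=[6.1970] v=[-0.1093]
Step 24: x=[6.2094] v=[0.1239]
First v>=0 after going negative at step 24, time=2.4000

Answer: 2.4000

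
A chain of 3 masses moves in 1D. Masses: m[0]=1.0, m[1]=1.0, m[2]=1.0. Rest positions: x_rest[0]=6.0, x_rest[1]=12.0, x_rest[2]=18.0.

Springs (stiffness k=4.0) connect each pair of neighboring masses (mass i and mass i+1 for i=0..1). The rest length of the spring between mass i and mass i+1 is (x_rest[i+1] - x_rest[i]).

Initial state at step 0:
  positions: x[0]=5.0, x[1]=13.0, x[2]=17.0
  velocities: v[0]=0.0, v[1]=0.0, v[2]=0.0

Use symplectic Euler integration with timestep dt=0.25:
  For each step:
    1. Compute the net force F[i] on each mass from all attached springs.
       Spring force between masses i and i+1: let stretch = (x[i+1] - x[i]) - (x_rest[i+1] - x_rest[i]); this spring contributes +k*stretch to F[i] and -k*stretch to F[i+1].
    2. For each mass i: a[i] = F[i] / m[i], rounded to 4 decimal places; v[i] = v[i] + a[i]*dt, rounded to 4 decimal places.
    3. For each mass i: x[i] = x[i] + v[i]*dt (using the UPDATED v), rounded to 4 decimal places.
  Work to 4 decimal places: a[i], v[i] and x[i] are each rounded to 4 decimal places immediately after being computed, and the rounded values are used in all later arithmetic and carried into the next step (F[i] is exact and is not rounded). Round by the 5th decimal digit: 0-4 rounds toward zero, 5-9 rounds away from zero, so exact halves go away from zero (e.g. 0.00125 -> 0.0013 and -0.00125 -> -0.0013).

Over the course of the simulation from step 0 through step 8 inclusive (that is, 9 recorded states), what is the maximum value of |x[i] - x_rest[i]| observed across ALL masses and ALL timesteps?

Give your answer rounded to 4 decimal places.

Answer: 1.8125

Derivation:
Step 0: x=[5.0000 13.0000 17.0000] v=[0.0000 0.0000 0.0000]
Step 1: x=[5.5000 12.0000 17.5000] v=[2.0000 -4.0000 2.0000]
Step 2: x=[6.1250 10.7500 18.1250] v=[2.5000 -5.0000 2.5000]
Step 3: x=[6.4063 10.1875 18.4063] v=[1.1250 -2.2500 1.1250]
Step 4: x=[6.1329 10.7344 18.1329] v=[-1.0938 2.1876 -1.0938]
Step 5: x=[5.5098 11.9806 17.5098] v=[-2.4923 4.9846 -2.4923]
Step 6: x=[5.0044 12.9914 17.0044] v=[-2.0215 4.0430 -2.0215]
Step 7: x=[4.9958 13.0087 16.9958] v=[-0.0345 0.0690 -0.0345]
Step 8: x=[5.4904 12.0195 17.4904] v=[1.9784 -3.9568 1.9784]
Max displacement = 1.8125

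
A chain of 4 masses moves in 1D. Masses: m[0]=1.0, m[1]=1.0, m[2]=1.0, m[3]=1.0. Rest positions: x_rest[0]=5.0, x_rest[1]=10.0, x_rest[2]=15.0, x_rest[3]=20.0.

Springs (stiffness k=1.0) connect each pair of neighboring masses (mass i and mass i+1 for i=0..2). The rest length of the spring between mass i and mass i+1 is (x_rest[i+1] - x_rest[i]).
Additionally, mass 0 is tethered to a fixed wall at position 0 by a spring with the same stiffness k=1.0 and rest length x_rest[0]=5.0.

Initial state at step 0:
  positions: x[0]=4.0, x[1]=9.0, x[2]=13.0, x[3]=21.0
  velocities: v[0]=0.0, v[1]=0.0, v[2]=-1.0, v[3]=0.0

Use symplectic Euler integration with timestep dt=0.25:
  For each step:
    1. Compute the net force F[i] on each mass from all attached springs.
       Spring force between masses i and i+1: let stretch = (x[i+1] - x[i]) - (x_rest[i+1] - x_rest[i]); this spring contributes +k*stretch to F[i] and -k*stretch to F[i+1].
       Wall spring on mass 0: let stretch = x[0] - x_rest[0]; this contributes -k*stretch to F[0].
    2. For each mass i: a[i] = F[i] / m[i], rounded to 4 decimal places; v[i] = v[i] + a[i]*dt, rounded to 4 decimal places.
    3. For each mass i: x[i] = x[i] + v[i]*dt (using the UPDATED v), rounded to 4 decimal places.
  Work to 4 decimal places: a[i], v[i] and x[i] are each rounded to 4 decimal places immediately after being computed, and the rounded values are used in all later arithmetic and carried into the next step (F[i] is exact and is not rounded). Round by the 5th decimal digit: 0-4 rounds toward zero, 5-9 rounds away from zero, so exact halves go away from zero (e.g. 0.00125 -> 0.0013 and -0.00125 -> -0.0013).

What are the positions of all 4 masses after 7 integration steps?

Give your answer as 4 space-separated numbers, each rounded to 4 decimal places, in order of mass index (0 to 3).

Step 0: x=[4.0000 9.0000 13.0000 21.0000] v=[0.0000 0.0000 -1.0000 0.0000]
Step 1: x=[4.0625 8.9375 13.0000 20.8125] v=[0.2500 -0.2500 0.0000 -0.7500]
Step 2: x=[4.1758 8.8242 13.2344 20.4492] v=[0.4531 -0.4531 0.9375 -1.4531]
Step 3: x=[4.3186 8.6960 13.6441 19.9475] v=[0.5713 -0.5127 1.6387 -2.0068]
Step 4: x=[4.4651 8.6035 14.1385 19.3643] v=[0.5860 -0.3700 1.9775 -2.3327]
Step 5: x=[4.5912 8.5983 14.6136 18.7670] v=[0.5043 -0.0209 1.9002 -2.3892]
Step 6: x=[4.6808 8.7186 14.9723 18.2226] v=[0.3583 0.4812 1.4347 -2.1776]
Step 7: x=[4.7302 8.9774 15.1433 17.7876] v=[0.1976 1.0352 0.6839 -1.7402]

Answer: 4.7302 8.9774 15.1433 17.7876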